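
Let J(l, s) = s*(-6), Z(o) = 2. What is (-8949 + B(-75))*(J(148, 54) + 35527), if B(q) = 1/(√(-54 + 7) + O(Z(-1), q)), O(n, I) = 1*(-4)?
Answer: -2835304939/9 - 5029*I*√47/9 ≈ -3.1503e+8 - 3830.8*I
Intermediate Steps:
J(l, s) = -6*s
O(n, I) = -4
B(q) = 1/(-4 + I*√47) (B(q) = 1/(√(-54 + 7) - 4) = 1/(√(-47) - 4) = 1/(I*√47 - 4) = 1/(-4 + I*√47))
(-8949 + B(-75))*(J(148, 54) + 35527) = (-8949 + (-4/63 - I*√47/63))*(-6*54 + 35527) = (-563791/63 - I*√47/63)*(-324 + 35527) = (-563791/63 - I*√47/63)*35203 = -2835304939/9 - 5029*I*√47/9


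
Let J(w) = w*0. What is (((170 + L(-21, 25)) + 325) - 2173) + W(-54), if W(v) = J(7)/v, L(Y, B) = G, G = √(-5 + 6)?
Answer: -1677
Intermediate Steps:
J(w) = 0
G = 1 (G = √1 = 1)
L(Y, B) = 1
W(v) = 0 (W(v) = 0/v = 0)
(((170 + L(-21, 25)) + 325) - 2173) + W(-54) = (((170 + 1) + 325) - 2173) + 0 = ((171 + 325) - 2173) + 0 = (496 - 2173) + 0 = -1677 + 0 = -1677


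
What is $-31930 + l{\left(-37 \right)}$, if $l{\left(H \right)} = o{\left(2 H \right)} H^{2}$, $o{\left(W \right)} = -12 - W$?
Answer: $52948$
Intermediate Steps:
$l{\left(H \right)} = H^{2} \left(-12 - 2 H\right)$ ($l{\left(H \right)} = \left(-12 - 2 H\right) H^{2} = H^{2} \left(-12 - 2 H\right)$)
$-31930 + l{\left(-37 \right)} = -31930 + 2 \left(-37\right)^{2} \left(-6 - -37\right) = -31930 + 2 \cdot 1369 \left(-6 + 37\right) = -31930 + 2 \cdot 1369 \cdot 31 = -31930 + 84878 = 52948$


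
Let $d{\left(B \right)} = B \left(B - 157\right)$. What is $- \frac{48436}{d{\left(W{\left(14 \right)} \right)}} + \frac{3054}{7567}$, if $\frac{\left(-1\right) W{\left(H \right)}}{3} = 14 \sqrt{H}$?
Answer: $- \frac{7795142}{7567} + \frac{1901113 \sqrt{14}}{6909} \approx -0.57752$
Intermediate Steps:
$W{\left(H \right)} = - 42 \sqrt{H}$ ($W{\left(H \right)} = - 3 \cdot 14 \sqrt{H} = - 42 \sqrt{H}$)
$d{\left(B \right)} = B \left(-157 + B\right)$
$- \frac{48436}{d{\left(W{\left(14 \right)} \right)}} + \frac{3054}{7567} = - \frac{48436}{- 42 \sqrt{14} \left(-157 - 42 \sqrt{14}\right)} + \frac{3054}{7567} = - \frac{48436}{\left(-42\right) \sqrt{14} \left(-157 - 42 \sqrt{14}\right)} + 3054 \cdot \frac{1}{7567} = - 48436 \left(- \frac{\sqrt{14}}{588 \left(-157 - 42 \sqrt{14}\right)}\right) + \frac{3054}{7567} = \frac{12109 \sqrt{14}}{147 \left(-157 - 42 \sqrt{14}\right)} + \frac{3054}{7567} = \frac{3054}{7567} + \frac{12109 \sqrt{14}}{147 \left(-157 - 42 \sqrt{14}\right)}$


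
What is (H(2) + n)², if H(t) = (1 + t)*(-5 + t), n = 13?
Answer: 16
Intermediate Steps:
(H(2) + n)² = ((-5 + 2² - 4*2) + 13)² = ((-5 + 4 - 8) + 13)² = (-9 + 13)² = 4² = 16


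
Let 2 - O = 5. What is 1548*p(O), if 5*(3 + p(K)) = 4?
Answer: -17028/5 ≈ -3405.6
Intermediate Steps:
O = -3 (O = 2 - 1*5 = 2 - 5 = -3)
p(K) = -11/5 (p(K) = -3 + (1/5)*4 = -3 + 4/5 = -11/5)
1548*p(O) = 1548*(-11/5) = -17028/5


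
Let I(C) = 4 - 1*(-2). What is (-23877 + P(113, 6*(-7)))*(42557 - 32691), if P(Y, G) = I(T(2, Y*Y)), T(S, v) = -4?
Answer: -235511286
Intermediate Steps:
I(C) = 6 (I(C) = 4 + 2 = 6)
P(Y, G) = 6
(-23877 + P(113, 6*(-7)))*(42557 - 32691) = (-23877 + 6)*(42557 - 32691) = -23871*9866 = -235511286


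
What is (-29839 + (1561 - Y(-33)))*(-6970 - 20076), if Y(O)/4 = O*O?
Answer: 882619164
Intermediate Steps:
Y(O) = 4*O² (Y(O) = 4*(O*O) = 4*O²)
(-29839 + (1561 - Y(-33)))*(-6970 - 20076) = (-29839 + (1561 - 4*(-33)²))*(-6970 - 20076) = (-29839 + (1561 - 4*1089))*(-27046) = (-29839 + (1561 - 1*4356))*(-27046) = (-29839 + (1561 - 4356))*(-27046) = (-29839 - 2795)*(-27046) = -32634*(-27046) = 882619164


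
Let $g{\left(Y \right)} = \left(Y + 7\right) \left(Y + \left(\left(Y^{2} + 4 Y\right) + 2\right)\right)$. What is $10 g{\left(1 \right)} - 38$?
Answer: $602$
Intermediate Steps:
$g{\left(Y \right)} = \left(7 + Y\right) \left(2 + Y^{2} + 5 Y\right)$ ($g{\left(Y \right)} = \left(7 + Y\right) \left(Y + \left(2 + Y^{2} + 4 Y\right)\right) = \left(7 + Y\right) \left(2 + Y^{2} + 5 Y\right)$)
$10 g{\left(1 \right)} - 38 = 10 \left(14 + 1^{3} + 12 \cdot 1^{2} + 37 \cdot 1\right) - 38 = 10 \left(14 + 1 + 12 \cdot 1 + 37\right) - 38 = 10 \left(14 + 1 + 12 + 37\right) - 38 = 10 \cdot 64 - 38 = 640 - 38 = 602$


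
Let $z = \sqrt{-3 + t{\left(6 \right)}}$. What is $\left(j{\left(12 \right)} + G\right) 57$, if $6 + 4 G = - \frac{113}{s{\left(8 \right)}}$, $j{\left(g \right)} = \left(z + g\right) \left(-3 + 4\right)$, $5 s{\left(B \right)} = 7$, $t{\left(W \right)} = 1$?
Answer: $- \frac{15447}{28} + 57 i \sqrt{2} \approx -551.68 + 80.61 i$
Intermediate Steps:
$s{\left(B \right)} = \frac{7}{5}$ ($s{\left(B \right)} = \frac{1}{5} \cdot 7 = \frac{7}{5}$)
$z = i \sqrt{2}$ ($z = \sqrt{-3 + 1} = \sqrt{-2} = i \sqrt{2} \approx 1.4142 i$)
$j{\left(g \right)} = g + i \sqrt{2}$ ($j{\left(g \right)} = \left(i \sqrt{2} + g\right) \left(-3 + 4\right) = \left(g + i \sqrt{2}\right) 1 = g + i \sqrt{2}$)
$G = - \frac{607}{28}$ ($G = - \frac{3}{2} + \frac{\left(-113\right) \frac{1}{\frac{7}{5}}}{4} = - \frac{3}{2} + \frac{\left(-113\right) \frac{5}{7}}{4} = - \frac{3}{2} + \frac{1}{4} \left(- \frac{565}{7}\right) = - \frac{3}{2} - \frac{565}{28} = - \frac{607}{28} \approx -21.679$)
$\left(j{\left(12 \right)} + G\right) 57 = \left(\left(12 + i \sqrt{2}\right) - \frac{607}{28}\right) 57 = \left(- \frac{271}{28} + i \sqrt{2}\right) 57 = - \frac{15447}{28} + 57 i \sqrt{2}$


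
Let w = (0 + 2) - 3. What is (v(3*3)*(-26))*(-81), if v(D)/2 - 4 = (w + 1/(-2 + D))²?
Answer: 977184/49 ≈ 19943.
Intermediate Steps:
w = -1 (w = 2 - 3 = -1)
v(D) = 8 + 2*(-1 + 1/(-2 + D))²
(v(3*3)*(-26))*(-81) = ((8 + 2*(3 - 3*3)²/(-2 + 3*3)²)*(-26))*(-81) = ((8 + 2*(3 - 1*9)²/(-2 + 9)²)*(-26))*(-81) = ((8 + 2*(3 - 9)²/7²)*(-26))*(-81) = ((8 + 2*(1/49)*(-6)²)*(-26))*(-81) = ((8 + 2*(1/49)*36)*(-26))*(-81) = ((8 + 72/49)*(-26))*(-81) = ((464/49)*(-26))*(-81) = -12064/49*(-81) = 977184/49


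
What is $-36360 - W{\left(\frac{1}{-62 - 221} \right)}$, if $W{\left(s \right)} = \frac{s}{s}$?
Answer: $-36361$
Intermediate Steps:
$W{\left(s \right)} = 1$
$-36360 - W{\left(\frac{1}{-62 - 221} \right)} = -36360 - 1 = -36361$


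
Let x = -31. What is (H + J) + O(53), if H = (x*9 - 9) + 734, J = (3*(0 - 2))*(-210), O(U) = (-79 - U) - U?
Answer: 1521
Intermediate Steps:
O(U) = -79 - 2*U
J = 1260 (J = (3*(-2))*(-210) = -6*(-210) = 1260)
H = 446 (H = (-31*9 - 9) + 734 = (-279 - 9) + 734 = -288 + 734 = 446)
(H + J) + O(53) = (446 + 1260) + (-79 - 2*53) = 1706 + (-79 - 106) = 1706 - 185 = 1521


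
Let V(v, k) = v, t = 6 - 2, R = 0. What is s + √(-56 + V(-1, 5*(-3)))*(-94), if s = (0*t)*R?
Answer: -94*I*√57 ≈ -709.68*I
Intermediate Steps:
t = 4
s = 0 (s = (0*4)*0 = 0*0 = 0)
s + √(-56 + V(-1, 5*(-3)))*(-94) = 0 + √(-56 - 1)*(-94) = 0 + √(-57)*(-94) = 0 + (I*√57)*(-94) = 0 - 94*I*√57 = -94*I*√57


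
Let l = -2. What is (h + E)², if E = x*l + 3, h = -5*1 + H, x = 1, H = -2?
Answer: 36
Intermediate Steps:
h = -7 (h = -5*1 - 2 = -5 - 2 = -7)
E = 1 (E = 1*(-2) + 3 = -2 + 3 = 1)
(h + E)² = (-7 + 1)² = (-6)² = 36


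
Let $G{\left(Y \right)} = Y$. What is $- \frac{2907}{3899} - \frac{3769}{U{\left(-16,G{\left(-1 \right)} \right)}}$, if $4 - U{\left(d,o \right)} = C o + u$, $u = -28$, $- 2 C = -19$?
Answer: $- \frac{29631943}{323617} \approx -91.565$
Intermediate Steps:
$C = \frac{19}{2}$ ($C = \left(- \frac{1}{2}\right) \left(-19\right) = \frac{19}{2} \approx 9.5$)
$U{\left(d,o \right)} = 32 - \frac{19 o}{2}$ ($U{\left(d,o \right)} = 4 - \left(\frac{19 o}{2} - 28\right) = 4 - \left(-28 + \frac{19 o}{2}\right) = 32 - \frac{19 o}{2}$)
$- \frac{2907}{3899} - \frac{3769}{U{\left(-16,G{\left(-1 \right)} \right)}} = - \frac{2907}{3899} - \frac{3769}{32 - - \frac{19}{2}} = \left(-2907\right) \frac{1}{3899} - \frac{3769}{32 + \frac{19}{2}} = - \frac{2907}{3899} - \frac{3769}{\frac{83}{2}} = - \frac{2907}{3899} - \frac{7538}{83} = - \frac{29631943}{323617}$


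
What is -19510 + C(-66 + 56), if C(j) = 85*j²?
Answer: -11010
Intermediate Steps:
-19510 + C(-66 + 56) = -19510 + 85*(-66 + 56)² = -19510 + 85*(-10)² = -19510 + 85*100 = -19510 + 8500 = -11010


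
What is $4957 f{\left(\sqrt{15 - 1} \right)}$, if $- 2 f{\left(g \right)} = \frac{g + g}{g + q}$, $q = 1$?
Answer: $- \frac{69398}{13} + \frac{4957 \sqrt{14}}{13} \approx -3911.6$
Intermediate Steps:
$f{\left(g \right)} = - \frac{g}{1 + g}$ ($f{\left(g \right)} = - \frac{\left(g + g\right) \frac{1}{g + 1}}{2} = - \frac{2 g \frac{1}{1 + g}}{2} = - \frac{g}{1 + g}$)
$4957 f{\left(\sqrt{15 - 1} \right)} = 4957 \left(- \frac{\sqrt{15 - 1}}{1 + \sqrt{15 - 1}}\right) = 4957 \left(- \frac{\sqrt{14}}{1 + \sqrt{14}}\right) = - \frac{4957 \sqrt{14}}{1 + \sqrt{14}}$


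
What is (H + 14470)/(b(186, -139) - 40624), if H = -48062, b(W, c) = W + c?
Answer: 33592/40577 ≈ 0.82786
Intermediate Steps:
(H + 14470)/(b(186, -139) - 40624) = (-48062 + 14470)/((186 - 139) - 40624) = -33592/(47 - 40624) = -33592/(-40577) = -33592*(-1/40577) = 33592/40577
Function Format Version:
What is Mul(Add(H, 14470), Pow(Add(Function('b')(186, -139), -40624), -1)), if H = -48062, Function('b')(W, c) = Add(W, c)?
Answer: Rational(33592, 40577) ≈ 0.82786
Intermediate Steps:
Mul(Add(H, 14470), Pow(Add(Function('b')(186, -139), -40624), -1)) = Mul(Add(-48062, 14470), Pow(Add(Add(186, -139), -40624), -1)) = Mul(-33592, Pow(Add(47, -40624), -1)) = Mul(-33592, Pow(-40577, -1)) = Mul(-33592, Rational(-1, 40577)) = Rational(33592, 40577)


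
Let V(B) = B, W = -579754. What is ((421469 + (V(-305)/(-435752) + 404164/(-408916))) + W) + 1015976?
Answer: 38207080593042741/44546491208 ≈ 8.5769e+5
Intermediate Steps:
((421469 + (V(-305)/(-435752) + 404164/(-408916))) + W) + 1015976 = ((421469 + (-305/(-435752) + 404164/(-408916))) - 579754) + 1015976 = ((421469 + (-305*(-1/435752) + 404164*(-1/408916))) - 579754) + 1015976 = ((421469 + (305/435752 - 101041/102229)) - 579754) + 1015976 = ((421469 - 43997637987/44546491208) - 579754) + 1015976 = (18774921105306565/44546491208 - 579754) + 1015976 = -7051085358496267/44546491208 + 1015976 = 38207080593042741/44546491208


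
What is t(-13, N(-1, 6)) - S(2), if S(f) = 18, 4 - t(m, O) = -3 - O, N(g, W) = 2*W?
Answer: 1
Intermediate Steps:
t(m, O) = 7 + O (t(m, O) = 4 - (-3 - O) = 4 + (3 + O) = 7 + O)
t(-13, N(-1, 6)) - S(2) = (7 + 2*6) - 1*18 = (7 + 12) - 18 = 19 - 18 = 1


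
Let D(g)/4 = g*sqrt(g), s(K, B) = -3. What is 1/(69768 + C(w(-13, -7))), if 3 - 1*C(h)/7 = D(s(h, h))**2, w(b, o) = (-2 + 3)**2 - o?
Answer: 1/72813 ≈ 1.3734e-5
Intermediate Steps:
D(g) = 4*g**(3/2) (D(g) = 4*(g*sqrt(g)) = 4*g**(3/2))
w(b, o) = 1 - o (w(b, o) = 1**2 - o = 1 - o)
C(h) = 3045 (C(h) = 21 - 7*(4*(-3)**(3/2))**2 = 21 - 7*(4*(-3*I*sqrt(3)))**2 = 21 - 7*(-12*I*sqrt(3))**2 = 21 - 7*(-432) = 21 + 3024 = 3045)
1/(69768 + C(w(-13, -7))) = 1/(69768 + 3045) = 1/72813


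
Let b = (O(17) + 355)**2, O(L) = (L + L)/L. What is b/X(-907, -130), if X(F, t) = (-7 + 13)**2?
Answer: 14161/4 ≈ 3540.3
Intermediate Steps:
X(F, t) = 36 (X(F, t) = 6**2 = 36)
O(L) = 2 (O(L) = (2*L)/L = 2)
b = 127449 (b = (2 + 355)**2 = 357**2 = 127449)
b/X(-907, -130) = 127449/36 = 127449*(1/36) = 14161/4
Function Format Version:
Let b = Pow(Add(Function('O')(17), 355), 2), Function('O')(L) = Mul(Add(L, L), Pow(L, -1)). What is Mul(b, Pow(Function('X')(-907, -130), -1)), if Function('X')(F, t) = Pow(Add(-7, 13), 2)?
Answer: Rational(14161, 4) ≈ 3540.3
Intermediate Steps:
Function('X')(F, t) = 36 (Function('X')(F, t) = Pow(6, 2) = 36)
Function('O')(L) = 2 (Function('O')(L) = Mul(Mul(2, L), Pow(L, -1)) = 2)
b = 127449 (b = Pow(Add(2, 355), 2) = Pow(357, 2) = 127449)
Mul(b, Pow(Function('X')(-907, -130), -1)) = Mul(127449, Pow(36, -1)) = Mul(127449, Rational(1, 36)) = Rational(14161, 4)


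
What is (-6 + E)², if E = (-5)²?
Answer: 361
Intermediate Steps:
E = 25
(-6 + E)² = (-6 + 25)² = 19² = 361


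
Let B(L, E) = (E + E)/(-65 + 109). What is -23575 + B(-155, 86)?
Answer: -259282/11 ≈ -23571.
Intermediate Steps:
B(L, E) = E/22 (B(L, E) = (2*E)/44 = (2*E)*(1/44) = E/22)
-23575 + B(-155, 86) = -23575 + (1/22)*86 = -23575 + 43/11 = -259282/11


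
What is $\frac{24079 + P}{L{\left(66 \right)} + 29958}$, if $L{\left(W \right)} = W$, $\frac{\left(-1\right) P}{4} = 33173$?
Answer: $- \frac{108613}{30024} \approx -3.6175$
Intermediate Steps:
$P = -132692$ ($P = \left(-4\right) 33173 = -132692$)
$\frac{24079 + P}{L{\left(66 \right)} + 29958} = \frac{24079 - 132692}{66 + 29958} = - \frac{108613}{30024}$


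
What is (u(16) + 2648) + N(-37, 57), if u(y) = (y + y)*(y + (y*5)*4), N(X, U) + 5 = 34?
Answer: 13429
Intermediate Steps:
N(X, U) = 29 (N(X, U) = -5 + 34 = 29)
u(y) = 42*y**2 (u(y) = (2*y)*(y + (5*y)*4) = (2*y)*(y + 20*y) = (2*y)*(21*y) = 42*y**2)
(u(16) + 2648) + N(-37, 57) = (42*16**2 + 2648) + 29 = (42*256 + 2648) + 29 = (10752 + 2648) + 29 = 13400 + 29 = 13429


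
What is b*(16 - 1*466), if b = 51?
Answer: -22950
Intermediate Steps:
b*(16 - 1*466) = 51*(16 - 1*466) = 51*(16 - 466) = 51*(-450) = -22950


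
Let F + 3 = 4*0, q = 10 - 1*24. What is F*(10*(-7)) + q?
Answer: 196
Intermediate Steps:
q = -14 (q = 10 - 24 = -14)
F = -3 (F = -3 + 4*0 = -3 + 0 = -3)
F*(10*(-7)) + q = -30*(-7) - 14 = -3*(-70) - 14 = 210 - 14 = 196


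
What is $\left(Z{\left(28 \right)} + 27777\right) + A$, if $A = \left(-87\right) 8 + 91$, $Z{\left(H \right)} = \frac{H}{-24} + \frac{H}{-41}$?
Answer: $\frac{6683857}{246} \approx 27170.0$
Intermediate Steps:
$Z{\left(H \right)} = - \frac{65 H}{984}$ ($Z{\left(H \right)} = H \left(- \frac{1}{24}\right) + H \left(- \frac{1}{41}\right) = - \frac{H}{24} - \frac{H}{41} = - \frac{65 H}{984}$)
$A = -605$ ($A = -696 + 91 = -605$)
$\left(Z{\left(28 \right)} + 27777\right) + A = \left(\left(- \frac{65}{984}\right) 28 + 27777\right) - 605 = \left(- \frac{455}{246} + 27777\right) - 605 = \frac{6832687}{246} - 605 = \frac{6683857}{246}$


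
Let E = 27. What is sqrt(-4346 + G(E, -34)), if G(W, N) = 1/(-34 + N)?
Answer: I*sqrt(5023993)/34 ≈ 65.924*I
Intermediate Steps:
sqrt(-4346 + G(E, -34)) = sqrt(-4346 + 1/(-34 - 34)) = sqrt(-4346 + 1/(-68)) = sqrt(-4346 - 1/68) = sqrt(-295529/68) = I*sqrt(5023993)/34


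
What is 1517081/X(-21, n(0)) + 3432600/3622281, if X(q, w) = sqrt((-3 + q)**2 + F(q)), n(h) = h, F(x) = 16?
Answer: 1144200/1207427 + 1517081*sqrt(37)/148 ≈ 62353.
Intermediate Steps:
X(q, w) = sqrt(16 + (-3 + q)**2) (X(q, w) = sqrt((-3 + q)**2 + 16) = sqrt(16 + (-3 + q)**2))
1517081/X(-21, n(0)) + 3432600/3622281 = 1517081/(sqrt(16 + (-3 - 21)**2)) + 3432600/3622281 = 1517081/(sqrt(16 + (-24)**2)) + 3432600*(1/3622281) = 1517081/(sqrt(16 + 576)) + 1144200/1207427 = 1517081/(sqrt(592)) + 1144200/1207427 = 1517081/((4*sqrt(37))) + 1144200/1207427 = 1517081*(sqrt(37)/148) + 1144200/1207427 = 1517081*sqrt(37)/148 + 1144200/1207427 = 1144200/1207427 + 1517081*sqrt(37)/148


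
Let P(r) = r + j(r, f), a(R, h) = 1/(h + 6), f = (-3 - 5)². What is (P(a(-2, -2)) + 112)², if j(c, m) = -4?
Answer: 187489/16 ≈ 11718.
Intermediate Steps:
f = 64 (f = (-8)² = 64)
a(R, h) = 1/(6 + h)
P(r) = -4 + r (P(r) = r - 4 = -4 + r)
(P(a(-2, -2)) + 112)² = ((-4 + 1/(6 - 2)) + 112)² = ((-4 + 1/4) + 112)² = ((-4 + ¼) + 112)² = (-15/4 + 112)² = (433/4)² = 187489/16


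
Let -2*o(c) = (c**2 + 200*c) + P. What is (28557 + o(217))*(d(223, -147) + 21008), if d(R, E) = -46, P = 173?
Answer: -351616588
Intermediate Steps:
o(c) = -173/2 - 100*c - c**2/2 (o(c) = -((c**2 + 200*c) + 173)/2 = -(173 + c**2 + 200*c)/2 = -173/2 - 100*c - c**2/2)
(28557 + o(217))*(d(223, -147) + 21008) = (28557 + (-173/2 - 100*217 - 1/2*217**2))*(-46 + 21008) = (28557 + (-173/2 - 21700 - 1/2*47089))*20962 = (28557 + (-173/2 - 21700 - 47089/2))*20962 = (28557 - 45331)*20962 = -16774*20962 = -351616588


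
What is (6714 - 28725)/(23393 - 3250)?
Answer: -22011/20143 ≈ -1.0927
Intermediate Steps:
(6714 - 28725)/(23393 - 3250) = -22011/20143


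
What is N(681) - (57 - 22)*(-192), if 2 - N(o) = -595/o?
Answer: 4578277/681 ≈ 6722.9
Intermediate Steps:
N(o) = 2 + 595/o (N(o) = 2 - (-595)/o = 2 + 595/o)
N(681) - (57 - 22)*(-192) = (2 + 595/681) - (57 - 22)*(-192) = (2 + 595*(1/681)) - 35*(-192) = (2 + 595/681) - 1*(-6720) = 1957/681 + 6720 = 4578277/681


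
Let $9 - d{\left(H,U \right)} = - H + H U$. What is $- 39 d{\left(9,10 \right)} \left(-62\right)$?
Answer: $-174096$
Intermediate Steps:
$d{\left(H,U \right)} = 9 + H - H U$ ($d{\left(H,U \right)} = 9 - \left(- H + H U\right) = 9 + H - H U$)
$- 39 d{\left(9,10 \right)} \left(-62\right) = - 39 \left(9 + 9 - 9 \cdot 10\right) \left(-62\right) = - 39 \left(9 + 9 - 90\right) \left(-62\right) = \left(-39\right) \left(-72\right) \left(-62\right) = 2808 \left(-62\right) = -174096$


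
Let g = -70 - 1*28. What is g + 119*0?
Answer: -98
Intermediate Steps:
g = -98 (g = -70 - 28 = -98)
g + 119*0 = -98 + 119*0 = -98 + 0 = -98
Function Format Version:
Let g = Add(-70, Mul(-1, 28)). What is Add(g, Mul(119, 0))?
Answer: -98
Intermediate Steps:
g = -98 (g = Add(-70, -28) = -98)
Add(g, Mul(119, 0)) = Add(-98, Mul(119, 0)) = Add(-98, 0) = -98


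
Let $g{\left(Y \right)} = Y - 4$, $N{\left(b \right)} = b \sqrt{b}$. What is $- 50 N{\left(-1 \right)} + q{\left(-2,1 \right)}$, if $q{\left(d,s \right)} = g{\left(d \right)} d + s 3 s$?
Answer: $15 + 50 i \approx 15.0 + 50.0 i$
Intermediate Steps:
$N{\left(b \right)} = b^{\frac{3}{2}}$
$g{\left(Y \right)} = -4 + Y$
$q{\left(d,s \right)} = 3 s^{2} + d \left(-4 + d\right)$ ($q{\left(d,s \right)} = \left(-4 + d\right) d + s 3 s = d \left(-4 + d\right) + 3 s s = d \left(-4 + d\right) + 3 s^{2} = 3 s^{2} + d \left(-4 + d\right)$)
$- 50 N{\left(-1 \right)} + q{\left(-2,1 \right)} = - 50 \left(-1\right)^{\frac{3}{2}} - \left(-3 + 2 \left(-4 - 2\right)\right) = - 50 \left(- i\right) + \left(3 \cdot 1 - -12\right) = 50 i + \left(3 + 12\right) = 50 i + 15 = 15 + 50 i$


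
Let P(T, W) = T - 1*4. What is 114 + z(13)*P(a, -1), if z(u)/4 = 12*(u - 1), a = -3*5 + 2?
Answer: -9678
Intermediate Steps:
a = -13 (a = -15 + 2 = -13)
z(u) = -48 + 48*u (z(u) = 4*(12*(u - 1)) = 4*(12*(-1 + u)) = 4*(-12 + 12*u) = -48 + 48*u)
P(T, W) = -4 + T (P(T, W) = T - 4 = -4 + T)
114 + z(13)*P(a, -1) = 114 + (-48 + 48*13)*(-4 - 13) = 114 + (-48 + 624)*(-17) = 114 + 576*(-17) = 114 - 9792 = -9678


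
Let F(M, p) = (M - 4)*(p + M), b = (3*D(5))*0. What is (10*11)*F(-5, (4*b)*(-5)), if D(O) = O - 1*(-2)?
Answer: 4950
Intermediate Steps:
D(O) = 2 + O (D(O) = O + 2 = 2 + O)
b = 0 (b = (3*(2 + 5))*0 = (3*7)*0 = 21*0 = 0)
F(M, p) = (-4 + M)*(M + p)
(10*11)*F(-5, (4*b)*(-5)) = (10*11)*((-5)² - 4*(-5) - 4*4*0*(-5) - 5*4*0*(-5)) = 110*(25 + 20 - 0*(-5) - 0*(-5)) = 110*(25 + 20 - 4*0 - 5*0) = 110*(25 + 20 + 0 + 0) = 110*45 = 4950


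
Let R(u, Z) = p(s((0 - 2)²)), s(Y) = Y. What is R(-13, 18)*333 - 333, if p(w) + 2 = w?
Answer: 333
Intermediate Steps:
p(w) = -2 + w
R(u, Z) = 2 (R(u, Z) = -2 + (0 - 2)² = -2 + (-2)² = -2 + 4 = 2)
R(-13, 18)*333 - 333 = 2*333 - 333 = 666 - 333 = 333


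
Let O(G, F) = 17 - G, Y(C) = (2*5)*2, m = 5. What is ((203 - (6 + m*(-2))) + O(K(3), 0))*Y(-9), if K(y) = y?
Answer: 4420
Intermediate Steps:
Y(C) = 20 (Y(C) = 10*2 = 20)
((203 - (6 + m*(-2))) + O(K(3), 0))*Y(-9) = ((203 - (6 + 5*(-2))) + (17 - 1*3))*20 = ((203 - (6 - 10)) + (17 - 3))*20 = ((203 - 1*(-4)) + 14)*20 = ((203 + 4) + 14)*20 = (207 + 14)*20 = 221*20 = 4420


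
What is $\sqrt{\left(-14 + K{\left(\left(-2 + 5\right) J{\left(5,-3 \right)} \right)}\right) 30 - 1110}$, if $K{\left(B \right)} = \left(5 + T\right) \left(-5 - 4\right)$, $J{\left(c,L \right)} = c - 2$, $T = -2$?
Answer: $6 i \sqrt{65} \approx 48.374 i$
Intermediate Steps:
$J{\left(c,L \right)} = -2 + c$
$K{\left(B \right)} = -27$ ($K{\left(B \right)} = \left(5 - 2\right) \left(-5 - 4\right) = 3 \left(-9\right) = -27$)
$\sqrt{\left(-14 + K{\left(\left(-2 + 5\right) J{\left(5,-3 \right)} \right)}\right) 30 - 1110} = \sqrt{\left(-14 - 27\right) 30 - 1110} = \sqrt{\left(-41\right) 30 - 1110} = \sqrt{-1230 - 1110} = \sqrt{-2340} = 6 i \sqrt{65}$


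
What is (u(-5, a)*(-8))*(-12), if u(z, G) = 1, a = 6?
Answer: 96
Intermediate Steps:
(u(-5, a)*(-8))*(-12) = (1*(-8))*(-12) = -8*(-12) = 96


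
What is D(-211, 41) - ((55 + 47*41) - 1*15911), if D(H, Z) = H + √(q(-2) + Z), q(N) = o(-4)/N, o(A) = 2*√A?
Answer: 13718 + √(41 - 2*I) ≈ 13724.0 - 0.15613*I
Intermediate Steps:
q(N) = 4*I/N (q(N) = (2*√(-4))/N = (2*(2*I))/N = (4*I)/N = 4*I/N)
D(H, Z) = H + √(Z - 2*I) (D(H, Z) = H + √(4*I/(-2) + Z) = H + √(4*I*(-½) + Z) = H + √(-2*I + Z) = H + √(Z - 2*I))
D(-211, 41) - ((55 + 47*41) - 1*15911) = (-211 + √(41 - 2*I)) - ((55 + 47*41) - 1*15911) = (-211 + √(41 - 2*I)) - ((55 + 1927) - 15911) = (-211 + √(41 - 2*I)) - (1982 - 15911) = (-211 + √(41 - 2*I)) - 1*(-13929) = (-211 + √(41 - 2*I)) + 13929 = 13718 + √(41 - 2*I)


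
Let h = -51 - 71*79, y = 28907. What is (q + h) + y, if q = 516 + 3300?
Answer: 27063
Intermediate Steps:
h = -5660 (h = -51 - 5609 = -5660)
q = 3816
(q + h) + y = (3816 - 5660) + 28907 = -1844 + 28907 = 27063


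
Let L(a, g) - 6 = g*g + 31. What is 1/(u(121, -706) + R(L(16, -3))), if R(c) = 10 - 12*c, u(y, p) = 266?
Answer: -1/276 ≈ -0.0036232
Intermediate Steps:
L(a, g) = 37 + g² (L(a, g) = 6 + (g*g + 31) = 6 + (g² + 31) = 6 + (31 + g²) = 37 + g²)
1/(u(121, -706) + R(L(16, -3))) = 1/(266 + (10 - 12*(37 + (-3)²))) = 1/(266 + (10 - 12*(37 + 9))) = 1/(266 + (10 - 12*46)) = 1/(266 + (10 - 552)) = 1/(266 - 542) = 1/(-276) = -1/276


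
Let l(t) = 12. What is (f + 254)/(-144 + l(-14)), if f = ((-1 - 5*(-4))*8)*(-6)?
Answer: 329/66 ≈ 4.9848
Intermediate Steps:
f = -912 (f = ((-1 + 20)*8)*(-6) = (19*8)*(-6) = 152*(-6) = -912)
(f + 254)/(-144 + l(-14)) = (-912 + 254)/(-144 + 12) = -658/(-132) = -658*(-1/132) = 329/66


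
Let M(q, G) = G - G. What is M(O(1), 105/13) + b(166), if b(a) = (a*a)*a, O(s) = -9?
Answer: 4574296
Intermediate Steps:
b(a) = a³ (b(a) = a²*a = a³)
M(q, G) = 0
M(O(1), 105/13) + b(166) = 0 + 166³ = 0 + 4574296 = 4574296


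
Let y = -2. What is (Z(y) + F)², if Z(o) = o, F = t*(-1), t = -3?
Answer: 1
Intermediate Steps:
F = 3 (F = -3*(-1) = 3)
(Z(y) + F)² = (-2 + 3)² = 1² = 1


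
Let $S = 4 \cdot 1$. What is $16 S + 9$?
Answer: $73$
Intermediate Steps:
$S = 4$
$16 S + 9 = 16 \cdot 4 + 9 = 64 + 9 = 73$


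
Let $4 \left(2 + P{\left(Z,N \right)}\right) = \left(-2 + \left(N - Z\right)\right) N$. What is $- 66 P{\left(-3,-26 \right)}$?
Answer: $-10593$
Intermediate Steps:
$P{\left(Z,N \right)} = -2 + \frac{N \left(-2 + N - Z\right)}{4}$ ($P{\left(Z,N \right)} = -2 + \frac{\left(-2 + \left(N - Z\right)\right) N}{4} = -2 + \frac{\left(-2 + N - Z\right) N}{4} = -2 + \frac{N \left(-2 + N - Z\right)}{4}$)
$- 66 P{\left(-3,-26 \right)} = - 66 \left(-2 - -13 + \frac{\left(-26\right)^{2}}{4} - \left(- \frac{13}{2}\right) \left(-3\right)\right) = - 66 \left(-2 + 13 + \frac{1}{4} \cdot 676 - \frac{39}{2}\right) = - 66 \left(-2 + 13 + 169 - \frac{39}{2}\right) = \left(-66\right) \frac{321}{2} = -10593$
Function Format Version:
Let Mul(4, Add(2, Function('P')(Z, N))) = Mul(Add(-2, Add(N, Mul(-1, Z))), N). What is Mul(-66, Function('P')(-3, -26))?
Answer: -10593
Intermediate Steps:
Function('P')(Z, N) = Add(-2, Mul(Rational(1, 4), N, Add(-2, N, Mul(-1, Z)))) (Function('P')(Z, N) = Add(-2, Mul(Rational(1, 4), Mul(Add(-2, Add(N, Mul(-1, Z))), N))) = Add(-2, Mul(Rational(1, 4), Mul(Add(-2, N, Mul(-1, Z)), N))) = Add(-2, Mul(Rational(1, 4), Mul(N, Add(-2, N, Mul(-1, Z))))) = Add(-2, Mul(Rational(1, 4), N, Add(-2, N, Mul(-1, Z)))))
Mul(-66, Function('P')(-3, -26)) = Mul(-66, Add(-2, Mul(Rational(-1, 2), -26), Mul(Rational(1, 4), Pow(-26, 2)), Mul(Rational(-1, 4), -26, -3))) = Mul(-66, Add(-2, 13, Mul(Rational(1, 4), 676), Rational(-39, 2))) = Mul(-66, Add(-2, 13, 169, Rational(-39, 2))) = Mul(-66, Rational(321, 2)) = -10593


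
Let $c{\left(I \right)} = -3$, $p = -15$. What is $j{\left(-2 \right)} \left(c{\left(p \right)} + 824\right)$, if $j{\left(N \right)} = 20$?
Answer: $16420$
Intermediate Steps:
$j{\left(-2 \right)} \left(c{\left(p \right)} + 824\right) = 20 \left(-3 + 824\right) = 20 \cdot 821 = 16420$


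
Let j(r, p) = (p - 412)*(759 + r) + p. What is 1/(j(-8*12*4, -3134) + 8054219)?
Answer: 1/6721335 ≈ 1.4878e-7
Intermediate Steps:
j(r, p) = p + (-412 + p)*(759 + r) (j(r, p) = (-412 + p)*(759 + r) + p = p + (-412 + p)*(759 + r))
1/(j(-8*12*4, -3134) + 8054219) = 1/((-312708 - 412*(-8*12)*4 + 760*(-3134) - 3134*(-8*12)*4) + 8054219) = 1/((-312708 - (-39552)*4 - 2381840 - (-300864)*4) + 8054219) = 1/((-312708 - 412*(-384) - 2381840 - 3134*(-384)) + 8054219) = 1/((-312708 + 158208 - 2381840 + 1203456) + 8054219) = 1/(-1332884 + 8054219) = 1/6721335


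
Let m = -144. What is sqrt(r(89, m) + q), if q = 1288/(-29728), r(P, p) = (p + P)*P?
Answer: 3*I*sqrt(1877610261)/1858 ≈ 69.965*I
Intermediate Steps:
r(P, p) = P*(P + p) (r(P, p) = (P + p)*P = P*(P + p))
q = -161/3716 (q = 1288*(-1/29728) = -161/3716 ≈ -0.043326)
sqrt(r(89, m) + q) = sqrt(89*(89 - 144) - 161/3716) = sqrt(89*(-55) - 161/3716) = sqrt(-4895 - 161/3716) = sqrt(-18189981/3716) = 3*I*sqrt(1877610261)/1858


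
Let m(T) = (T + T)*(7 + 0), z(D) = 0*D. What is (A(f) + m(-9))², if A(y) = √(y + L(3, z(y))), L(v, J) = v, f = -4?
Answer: (126 - I)² ≈ 15875.0 - 252.0*I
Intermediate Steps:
z(D) = 0
m(T) = 14*T (m(T) = (2*T)*7 = 14*T)
A(y) = √(3 + y) (A(y) = √(y + 3) = √(3 + y))
(A(f) + m(-9))² = (√(3 - 4) + 14*(-9))² = (√(-1) - 126)² = (I - 126)² = (-126 + I)²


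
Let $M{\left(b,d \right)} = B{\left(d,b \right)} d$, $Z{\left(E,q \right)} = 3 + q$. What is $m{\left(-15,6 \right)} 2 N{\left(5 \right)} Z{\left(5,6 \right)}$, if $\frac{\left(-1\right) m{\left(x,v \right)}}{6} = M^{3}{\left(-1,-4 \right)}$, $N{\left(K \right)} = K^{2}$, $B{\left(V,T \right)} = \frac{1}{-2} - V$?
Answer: $7408800$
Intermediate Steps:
$B{\left(V,T \right)} = - \frac{1}{2} - V$
$M{\left(b,d \right)} = d \left(- \frac{1}{2} - d\right)$ ($M{\left(b,d \right)} = \left(- \frac{1}{2} - d\right) d = d \left(- \frac{1}{2} - d\right)$)
$m{\left(x,v \right)} = 16464$ ($m{\left(x,v \right)} = - 6 \left(\left(-1\right) \left(-4\right) \left(\frac{1}{2} - 4\right)\right)^{3} = - 6 \left(\left(-1\right) \left(-4\right) \left(- \frac{7}{2}\right)\right)^{3} = - 6 \left(-14\right)^{3} = \left(-6\right) \left(-2744\right) = 16464$)
$m{\left(-15,6 \right)} 2 N{\left(5 \right)} Z{\left(5,6 \right)} = 16464 \cdot 2 \cdot 5^{2} \left(3 + 6\right) = 16464 \cdot 2 \cdot 25 \cdot 9 = 16464 \cdot 50 \cdot 9 = 16464 \cdot 450 = 7408800$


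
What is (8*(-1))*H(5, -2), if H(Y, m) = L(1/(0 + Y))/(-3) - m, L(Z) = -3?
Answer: -24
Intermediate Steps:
H(Y, m) = 1 - m (H(Y, m) = -3/(-3) - m = -3*(-1/3) - m = 1 - m)
(8*(-1))*H(5, -2) = (8*(-1))*(1 - 1*(-2)) = -8*(1 + 2) = -8*3 = -24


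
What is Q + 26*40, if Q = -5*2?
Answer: 1030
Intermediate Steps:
Q = -10
Q + 26*40 = -10 + 26*40 = -10 + 1040 = 1030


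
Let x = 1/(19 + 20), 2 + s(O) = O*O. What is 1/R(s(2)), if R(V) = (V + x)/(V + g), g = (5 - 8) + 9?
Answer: 312/79 ≈ 3.9494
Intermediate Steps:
s(O) = -2 + O**2 (s(O) = -2 + O*O = -2 + O**2)
g = 6 (g = -3 + 9 = 6)
x = 1/39 ≈ 0.025641
R(V) = (1/39 + V)/(6 + V) (R(V) = (V + 1/39)/(V + 6) = (1/39 + V)/(6 + V))
1/R(s(2)) = 1/((1/39 + (-2 + 2**2))/(6 + (-2 + 2**2))) = 1/((1/39 + (-2 + 4))/(6 + (-2 + 4))) = 1/((1/39 + 2)/(6 + 2)) = 1/((79/39)/8) = 1/((1/8)*(79/39)) = 1/(79/312) = 312/79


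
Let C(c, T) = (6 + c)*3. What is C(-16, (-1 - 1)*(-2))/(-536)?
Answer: 15/268 ≈ 0.055970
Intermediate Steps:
C(c, T) = 18 + 3*c
C(-16, (-1 - 1)*(-2))/(-536) = (18 + 3*(-16))/(-536) = (18 - 48)*(-1/536) = -30*(-1/536) = 15/268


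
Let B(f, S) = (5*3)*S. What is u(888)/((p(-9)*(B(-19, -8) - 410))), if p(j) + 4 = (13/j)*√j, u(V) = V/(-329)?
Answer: -15984/27288905 + 17316*I/27288905 ≈ -0.00058573 + 0.00063454*I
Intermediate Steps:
u(V) = -V/329 (u(V) = V*(-1/329) = -V/329)
p(j) = -4 + 13/√j (p(j) = -4 + (13/j)*√j = -4 + 13/√j)
B(f, S) = 15*S
u(888)/((p(-9)*(B(-19, -8) - 410))) = (-1/329*888)/(((-4 + 13/√(-9))*(15*(-8) - 410))) = -888*1/((-120 - 410)*(-4 + 13*(-I/3)))/329 = -(15984/27288905 - 17316*I/27288905) = -888*9*(2120 - 6890*I/3)/87921700/329 = -1998*(2120 - 6890*I/3)/7231559825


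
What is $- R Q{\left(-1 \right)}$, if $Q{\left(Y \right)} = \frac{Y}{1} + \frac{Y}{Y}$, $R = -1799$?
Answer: $0$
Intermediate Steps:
$Q{\left(Y \right)} = 1 + Y$ ($Q{\left(Y \right)} = Y 1 + 1 = Y + 1 = 1 + Y$)
$- R Q{\left(-1 \right)} = \left(-1\right) \left(-1799\right) \left(1 - 1\right) = 1799 \cdot 0 = 0$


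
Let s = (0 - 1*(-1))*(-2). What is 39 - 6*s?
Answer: 51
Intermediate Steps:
s = -2 (s = (0 + 1)*(-2) = 1*(-2) = -2)
39 - 6*s = 39 - 6*(-2) = 39 + 12 = 51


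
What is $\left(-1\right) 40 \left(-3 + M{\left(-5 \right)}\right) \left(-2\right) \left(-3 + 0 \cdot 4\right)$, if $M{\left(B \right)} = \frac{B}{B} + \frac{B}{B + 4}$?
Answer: $-720$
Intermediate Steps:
$M{\left(B \right)} = 1 + \frac{B}{4 + B}$
$\left(-1\right) 40 \left(-3 + M{\left(-5 \right)}\right) \left(-2\right) \left(-3 + 0 \cdot 4\right) = \left(-1\right) 40 \left(-3 + \frac{2 \left(2 - 5\right)}{4 - 5}\right) \left(-2\right) \left(-3 + 0 \cdot 4\right) = - 40 \left(-3 + 2 \frac{1}{-1} \left(-3\right)\right) \left(-2\right) \left(-3 + 0\right) = - 40 \left(-3 + 2 \left(-1\right) \left(-3\right)\right) \left(-2\right) \left(-3\right) = - 40 \left(-3 + 6\right) \left(-2\right) \left(-3\right) = - 40 \cdot 3 \left(-2\right) \left(-3\right) = \left(-40\right) \left(-6\right) \left(-3\right) = 240 \left(-3\right) = -720$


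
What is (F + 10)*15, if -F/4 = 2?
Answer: 30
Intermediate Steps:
F = -8 (F = -4*2 = -8)
(F + 10)*15 = (-8 + 10)*15 = 2*15 = 30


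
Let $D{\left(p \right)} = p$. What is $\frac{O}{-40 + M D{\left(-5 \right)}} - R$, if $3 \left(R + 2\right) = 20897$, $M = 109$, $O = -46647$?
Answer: $- \frac{1342366}{195} \approx -6883.9$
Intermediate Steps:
$R = \frac{20891}{3}$ ($R = -2 + \frac{1}{3} \cdot 20897 = -2 + \frac{20897}{3} = \frac{20891}{3} \approx 6963.7$)
$\frac{O}{-40 + M D{\left(-5 \right)}} - R = - \frac{46647}{-40 + 109 \left(-5\right)} - \frac{20891}{3} = - \frac{46647}{-40 - 545} - \frac{20891}{3} = - \frac{46647}{-585} - \frac{20891}{3} = \left(-46647\right) \left(- \frac{1}{585}\right) - \frac{20891}{3} = \frac{5183}{65} - \frac{20891}{3} = - \frac{1342366}{195}$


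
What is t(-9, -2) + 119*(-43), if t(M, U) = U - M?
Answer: -5110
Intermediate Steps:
t(-9, -2) + 119*(-43) = (-2 - 1*(-9)) + 119*(-43) = (-2 + 9) - 5117 = 7 - 5117 = -5110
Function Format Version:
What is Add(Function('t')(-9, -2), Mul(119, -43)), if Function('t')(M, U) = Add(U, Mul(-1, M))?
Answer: -5110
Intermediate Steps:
Add(Function('t')(-9, -2), Mul(119, -43)) = Add(Add(-2, Mul(-1, -9)), Mul(119, -43)) = Add(Add(-2, 9), -5117) = Add(7, -5117) = -5110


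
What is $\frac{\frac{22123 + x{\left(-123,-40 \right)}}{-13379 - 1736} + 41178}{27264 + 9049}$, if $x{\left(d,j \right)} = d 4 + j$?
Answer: $\frac{622383879}{548870995} \approx 1.1339$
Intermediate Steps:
$x{\left(d,j \right)} = j + 4 d$ ($x{\left(d,j \right)} = 4 d + j = j + 4 d$)
$\frac{\frac{22123 + x{\left(-123,-40 \right)}}{-13379 - 1736} + 41178}{27264 + 9049} = \frac{\frac{22123 + \left(-40 + 4 \left(-123\right)\right)}{-13379 - 1736} + 41178}{27264 + 9049} = \frac{\frac{22123 - 532}{-15115} + 41178}{36313} = \left(\left(22123 - 532\right) \left(- \frac{1}{15115}\right) + 41178\right) \frac{1}{36313} = \left(21591 \left(- \frac{1}{15115}\right) + 41178\right) \frac{1}{36313} = \left(- \frac{21591}{15115} + 41178\right) \frac{1}{36313} = \frac{622383879}{15115} \cdot \frac{1}{36313} = \frac{622383879}{548870995}$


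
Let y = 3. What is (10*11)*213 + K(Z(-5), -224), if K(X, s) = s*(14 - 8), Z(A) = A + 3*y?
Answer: 22086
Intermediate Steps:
Z(A) = 9 + A (Z(A) = A + 3*3 = A + 9 = 9 + A)
K(X, s) = 6*s (K(X, s) = s*6 = 6*s)
(10*11)*213 + K(Z(-5), -224) = (10*11)*213 + 6*(-224) = 110*213 - 1344 = 23430 - 1344 = 22086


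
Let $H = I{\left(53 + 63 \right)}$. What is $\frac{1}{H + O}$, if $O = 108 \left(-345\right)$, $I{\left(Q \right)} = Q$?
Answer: $- \frac{1}{37144} \approx -2.6922 \cdot 10^{-5}$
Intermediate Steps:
$H = 116$ ($H = 53 + 63 = 116$)
$O = -37260$
$\frac{1}{H + O} = \frac{1}{116 - 37260} = \frac{1}{-37144} = - \frac{1}{37144}$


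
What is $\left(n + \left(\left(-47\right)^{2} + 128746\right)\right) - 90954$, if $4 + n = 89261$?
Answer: $129258$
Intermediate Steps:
$n = 89257$ ($n = -4 + 89261 = 89257$)
$\left(n + \left(\left(-47\right)^{2} + 128746\right)\right) - 90954 = \left(89257 + \left(\left(-47\right)^{2} + 128746\right)\right) - 90954 = \left(89257 + \left(2209 + 128746\right)\right) - 90954 = \left(89257 + 130955\right) - 90954 = 220212 - 90954 = 129258$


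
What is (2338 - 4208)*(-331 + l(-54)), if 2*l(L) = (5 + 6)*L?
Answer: 1174360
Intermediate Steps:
l(L) = 11*L/2 (l(L) = ((5 + 6)*L)/2 = (11*L)/2 = 11*L/2)
(2338 - 4208)*(-331 + l(-54)) = (2338 - 4208)*(-331 + (11/2)*(-54)) = -1870*(-331 - 297) = -1870*(-628) = 1174360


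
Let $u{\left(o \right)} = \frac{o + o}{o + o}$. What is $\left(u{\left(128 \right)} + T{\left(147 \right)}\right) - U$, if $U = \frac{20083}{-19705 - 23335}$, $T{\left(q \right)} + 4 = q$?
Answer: $\frac{6217843}{43040} \approx 144.47$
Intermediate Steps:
$u{\left(o \right)} = 1$ ($u{\left(o \right)} = \frac{2 o}{2 o} = 2 o \frac{1}{2 o} = 1$)
$T{\left(q \right)} = -4 + q$
$U = - \frac{20083}{43040}$ ($U = \frac{20083}{-43040} = 20083 \left(- \frac{1}{43040}\right) = - \frac{20083}{43040} \approx -0.46661$)
$\left(u{\left(128 \right)} + T{\left(147 \right)}\right) - U = \left(1 + \left(-4 + 147\right)\right) - - \frac{20083}{43040} = \left(1 + 143\right) + \frac{20083}{43040} = 144 + \frac{20083}{43040} = \frac{6217843}{43040}$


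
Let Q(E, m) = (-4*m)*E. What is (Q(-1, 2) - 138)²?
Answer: 16900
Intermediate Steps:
Q(E, m) = -4*E*m
(Q(-1, 2) - 138)² = (-4*(-1)*2 - 138)² = (8 - 138)² = (-130)² = 16900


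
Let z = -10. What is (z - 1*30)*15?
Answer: -600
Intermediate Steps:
(z - 1*30)*15 = (-10 - 1*30)*15 = (-10 - 30)*15 = -40*15 = -600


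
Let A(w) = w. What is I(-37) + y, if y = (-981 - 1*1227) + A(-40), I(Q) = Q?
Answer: -2285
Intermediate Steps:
y = -2248 (y = (-981 - 1*1227) - 40 = (-981 - 1227) - 40 = -2208 - 40 = -2248)
I(-37) + y = -37 - 2248 = -2285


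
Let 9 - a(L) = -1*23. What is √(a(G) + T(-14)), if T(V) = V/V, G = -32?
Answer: √33 ≈ 5.7446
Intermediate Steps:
T(V) = 1
a(L) = 32 (a(L) = 9 - (-1)*23 = 9 - 1*(-23) = 9 + 23 = 32)
√(a(G) + T(-14)) = √(32 + 1) = √33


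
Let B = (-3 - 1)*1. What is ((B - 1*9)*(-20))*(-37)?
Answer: -9620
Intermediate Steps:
B = -4 (B = -4*1 = -4)
((B - 1*9)*(-20))*(-37) = ((-4 - 1*9)*(-20))*(-37) = ((-4 - 9)*(-20))*(-37) = -13*(-20)*(-37) = 260*(-37) = -9620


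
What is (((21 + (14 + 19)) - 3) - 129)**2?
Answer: 6084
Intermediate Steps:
(((21 + (14 + 19)) - 3) - 129)**2 = (((21 + 33) - 3) - 129)**2 = ((54 - 3) - 129)**2 = (51 - 129)**2 = (-78)**2 = 6084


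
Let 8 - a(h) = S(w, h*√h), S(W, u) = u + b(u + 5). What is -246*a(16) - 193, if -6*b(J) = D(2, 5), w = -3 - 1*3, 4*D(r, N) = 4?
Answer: 13542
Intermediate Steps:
D(r, N) = 1 (D(r, N) = (¼)*4 = 1)
w = -6 (w = -3 - 3 = -6)
b(J) = -⅙ (b(J) = -⅙*1 = -⅙)
S(W, u) = -⅙ + u (S(W, u) = u - ⅙ = -⅙ + u)
a(h) = 49/6 - h^(3/2) (a(h) = 8 - (-⅙ + h*√h) = 8 - (-⅙ + h^(3/2)) = 8 + (⅙ - h^(3/2)) = 49/6 - h^(3/2))
-246*a(16) - 193 = -246*(49/6 - 16^(3/2)) - 193 = -246*(49/6 - 1*64) - 193 = -246*(49/6 - 64) - 193 = -246*(-335/6) - 193 = 13735 - 193 = 13542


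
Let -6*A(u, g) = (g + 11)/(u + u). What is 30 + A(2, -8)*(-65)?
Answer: 305/8 ≈ 38.125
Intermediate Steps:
A(u, g) = -(11 + g)/(12*u) (A(u, g) = -(g + 11)/(6*(u + u)) = -(11 + g)/(6*(2*u)) = -(11 + g)*1/(2*u)/6 = -(11 + g)/(12*u))
30 + A(2, -8)*(-65) = 30 + ((1/12)*(-11 - 1*(-8))/2)*(-65) = 30 + ((1/12)*(1/2)*(-11 + 8))*(-65) = 30 + ((1/12)*(1/2)*(-3))*(-65) = 30 - 1/8*(-65) = 30 + 65/8 = 305/8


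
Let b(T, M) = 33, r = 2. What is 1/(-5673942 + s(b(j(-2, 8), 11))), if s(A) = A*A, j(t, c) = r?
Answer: -1/5672853 ≈ -1.7628e-7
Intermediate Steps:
j(t, c) = 2
s(A) = A**2
1/(-5673942 + s(b(j(-2, 8), 11))) = 1/(-5673942 + 33**2) = 1/(-5673942 + 1089) = 1/(-5672853) = -1/5672853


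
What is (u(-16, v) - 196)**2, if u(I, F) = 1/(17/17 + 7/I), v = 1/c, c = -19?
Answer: 3055504/81 ≈ 37722.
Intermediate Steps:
v = -1/19 (v = 1/(-19) = -1/19 ≈ -0.052632)
u(I, F) = 1/(1 + 7/I) (u(I, F) = 1/(17*(1/17) + 7/I) = 1/(1 + 7/I))
(u(-16, v) - 196)**2 = (-16/(7 - 16) - 196)**2 = (-16/(-9) - 196)**2 = (-16*(-1/9) - 196)**2 = (16/9 - 196)**2 = (-1748/9)**2 = 3055504/81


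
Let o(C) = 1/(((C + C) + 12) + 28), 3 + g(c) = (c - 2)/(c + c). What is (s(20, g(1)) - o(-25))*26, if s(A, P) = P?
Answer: -442/5 ≈ -88.400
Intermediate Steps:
g(c) = -3 + (-2 + c)/(2*c) (g(c) = -3 + (c - 2)/(c + c) = -3 + (-2 + c)/((2*c)) = -3 + (-2 + c)*(1/(2*c)) = -3 + (-2 + c)/(2*c))
o(C) = 1/(40 + 2*C) (o(C) = 1/((2*C + 12) + 28) = 1/((12 + 2*C) + 28) = 1/(40 + 2*C))
(s(20, g(1)) - o(-25))*26 = ((-5/2 - 1/1) - 1/(2*(20 - 25)))*26 = ((-5/2 - 1*1) - 1/(2*(-5)))*26 = ((-5/2 - 1) - (-1)/(2*5))*26 = (-7/2 - 1*(-1/10))*26 = (-7/2 + 1/10)*26 = -17/5*26 = -442/5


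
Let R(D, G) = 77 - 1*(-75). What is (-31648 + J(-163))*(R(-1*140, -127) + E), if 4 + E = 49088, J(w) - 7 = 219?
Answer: -1547093592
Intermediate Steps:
J(w) = 226 (J(w) = 7 + 219 = 226)
E = 49084 (E = -4 + 49088 = 49084)
R(D, G) = 152 (R(D, G) = 77 + 75 = 152)
(-31648 + J(-163))*(R(-1*140, -127) + E) = (-31648 + 226)*(152 + 49084) = -31422*49236 = -1547093592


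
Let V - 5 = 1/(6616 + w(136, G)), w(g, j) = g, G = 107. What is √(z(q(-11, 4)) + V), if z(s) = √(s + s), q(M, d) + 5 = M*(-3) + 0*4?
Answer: √(14247142 + 5698688*√14)/1688 ≈ 3.5332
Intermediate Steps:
q(M, d) = -5 - 3*M (q(M, d) = -5 + (M*(-3) + 0*4) = -5 + (-3*M + 0) = -5 - 3*M)
z(s) = √2*√s (z(s) = √(2*s) = √2*√s)
V = 33761/6752 (V = 5 + 1/(6616 + 136) = 5 + 1/6752 = 33761/6752 ≈ 5.0001)
√(z(q(-11, 4)) + V) = √(√2*√(-5 - 3*(-11)) + 33761/6752) = √(√2*√(-5 + 33) + 33761/6752) = √(√2*√28 + 33761/6752) = √(√2*(2*√7) + 33761/6752) = √(2*√14 + 33761/6752) = √(33761/6752 + 2*√14)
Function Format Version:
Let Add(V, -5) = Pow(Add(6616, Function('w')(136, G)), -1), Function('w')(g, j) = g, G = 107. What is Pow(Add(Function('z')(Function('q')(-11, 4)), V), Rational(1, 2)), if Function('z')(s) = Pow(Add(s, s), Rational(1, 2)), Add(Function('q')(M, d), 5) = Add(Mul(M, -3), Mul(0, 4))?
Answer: Mul(Rational(1, 1688), Pow(Add(14247142, Mul(5698688, Pow(14, Rational(1, 2)))), Rational(1, 2))) ≈ 3.5332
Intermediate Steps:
Function('q')(M, d) = Add(-5, Mul(-3, M)) (Function('q')(M, d) = Add(-5, Add(Mul(M, -3), Mul(0, 4))) = Add(-5, Add(Mul(-3, M), 0)) = Add(-5, Mul(-3, M)))
Function('z')(s) = Mul(Pow(2, Rational(1, 2)), Pow(s, Rational(1, 2))) (Function('z')(s) = Pow(Mul(2, s), Rational(1, 2)) = Mul(Pow(2, Rational(1, 2)), Pow(s, Rational(1, 2))))
V = Rational(33761, 6752) (V = Add(5, Pow(Add(6616, 136), -1)) = Add(5, Pow(6752, -1)) = Add(5, Rational(1, 6752)) = Rational(33761, 6752) ≈ 5.0001)
Pow(Add(Function('z')(Function('q')(-11, 4)), V), Rational(1, 2)) = Pow(Add(Mul(Pow(2, Rational(1, 2)), Pow(Add(-5, Mul(-3, -11)), Rational(1, 2))), Rational(33761, 6752)), Rational(1, 2)) = Pow(Add(Mul(Pow(2, Rational(1, 2)), Pow(Add(-5, 33), Rational(1, 2))), Rational(33761, 6752)), Rational(1, 2)) = Pow(Add(Mul(Pow(2, Rational(1, 2)), Pow(28, Rational(1, 2))), Rational(33761, 6752)), Rational(1, 2)) = Pow(Add(Mul(Pow(2, Rational(1, 2)), Mul(2, Pow(7, Rational(1, 2)))), Rational(33761, 6752)), Rational(1, 2)) = Pow(Add(Mul(2, Pow(14, Rational(1, 2))), Rational(33761, 6752)), Rational(1, 2)) = Pow(Add(Rational(33761, 6752), Mul(2, Pow(14, Rational(1, 2)))), Rational(1, 2))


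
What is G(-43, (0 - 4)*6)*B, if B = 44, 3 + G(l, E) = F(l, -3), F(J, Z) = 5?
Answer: 88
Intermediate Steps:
G(l, E) = 2 (G(l, E) = -3 + 5 = 2)
G(-43, (0 - 4)*6)*B = 2*44 = 88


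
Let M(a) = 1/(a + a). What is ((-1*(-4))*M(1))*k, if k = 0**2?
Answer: 0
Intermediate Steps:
k = 0
M(a) = 1/(2*a)
((-1*(-4))*M(1))*k = ((-1*(-4))*((1/2)/1))*0 = (4*((1/2)*1))*0 = (4*(1/2))*0 = 2*0 = 0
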